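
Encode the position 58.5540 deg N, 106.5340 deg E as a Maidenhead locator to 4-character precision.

Add 180° to longitude and 90° to latitude: 286.53, 148.55.
Field (20°×10°, letters A–R): lon ⌊286.53/20⌋ = 14 → O; lat ⌊148.55/10⌋ = 14 → O.
Square (2°×1°, digits 0–9): lon ⌊6.53/2⌋ = 3; lat ⌊8.55/1⌋ = 8.

OO38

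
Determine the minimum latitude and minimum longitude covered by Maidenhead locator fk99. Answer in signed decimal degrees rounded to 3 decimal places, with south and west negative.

19.000, -62.000

Field F=5, K=10: +5·20° lon, +10·10° lat → SW at lon -80°, lat 10°.
Square 9, 9: +9·2° lon, +9·1° lat → SW at lon -62°, lat 19°.
latitude 19.000, longitude -62.000.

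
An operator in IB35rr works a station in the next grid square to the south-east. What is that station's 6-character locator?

Longitude subsquare r = 17; +1 → 18 = s.
Latitude subsquare r = 17; −1 → 16 = q.

IB35sq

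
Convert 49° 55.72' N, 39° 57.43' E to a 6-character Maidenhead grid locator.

Offset from 180°W / 90°S: lon 219.9572°, lat 139.9287°.
Field: lon ⌊219.9572/20⌋ = 10 → K; lat ⌊139.9287/10⌋ = 13 → N.
Square: lon ⌊19.9572/2⌋ = 9; lat ⌊9.9287/1⌋ = 9.
Subsquare: lon ⌊1.9572/0.0833333⌋ = 23 → x; lat ⌊0.9287/0.0416667⌋ = 22 → w.

KN99xw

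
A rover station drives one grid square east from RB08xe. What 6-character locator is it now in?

Longitude subsquare x = 23; +1 → 24, wraps to 0 = a, carry into square.
Longitude square 0; +1 → 1.
The latitude characters are unchanged.

RB18ae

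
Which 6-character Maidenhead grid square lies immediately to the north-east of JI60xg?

Longitude subsquare x = 23; +1 → 24, wraps to 0 = a, carry into square.
Longitude square 6; +1 → 7.
Latitude subsquare g = 6; +1 → 7 = h.

JI70ah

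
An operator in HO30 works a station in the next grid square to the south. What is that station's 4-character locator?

HN39

Latitude square 0; −1 → -1, wraps to 9, carry into field.
Latitude field O = 14; −1 → 13 = N.
The longitude characters are unchanged.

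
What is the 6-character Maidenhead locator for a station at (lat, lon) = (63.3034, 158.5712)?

QP93gh

Shift to the Maidenhead origin (180°W, 90°S): lon 338.5712, lat 153.3034.
Field: lon ⌊338.5712/20⌋ = 16 → Q; lat ⌊153.3034/10⌋ = 15 → P.
Square: lon ⌊18.5712/2⌋ = 9; lat ⌊3.3034/1⌋ = 3.
Subsquare: lon ⌊0.5712/0.0833333⌋ = 6 → g; lat ⌊0.3034/0.0416667⌋ = 7 → h.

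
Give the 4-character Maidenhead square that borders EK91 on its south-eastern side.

FK00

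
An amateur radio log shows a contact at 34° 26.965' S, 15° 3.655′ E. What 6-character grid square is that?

JF75mn

Offset from 180°W / 90°S: lon 195.0609°, lat 55.5506°.
Field: lon ⌊195.0609/20⌋ = 9 → J; lat ⌊55.5506/10⌋ = 5 → F.
Square: lon ⌊15.0609/2⌋ = 7; lat ⌊5.5506/1⌋ = 5.
Subsquare: lon ⌊1.0609/0.0833333⌋ = 12 → m; lat ⌊0.5506/0.0416667⌋ = 13 → n.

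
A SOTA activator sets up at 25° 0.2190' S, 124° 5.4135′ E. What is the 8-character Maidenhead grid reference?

PG24bx09

Add 180° to longitude and 90° to latitude: 304.09023, 64.99635.
Field (20°×10°, letters A–R): 304.09023/20 → 15 → P, 64.99635/10 → 6 → G; chars PG.
Square (2°×1°, digits 0–9): 4.09023/2 → 2, 4.99635/1 → 4; chars 24.
Subsquare (5′×2.5′, letters a–x): 0.09023/0.0833333 → 1 → b, 0.99635/0.0416667 → 23 → x; chars bx.
Extended square (30″×15″, digits 0–9): 0.00689/0.00833333 → 0, 0.03802/0.00416667 → 9; chars 09.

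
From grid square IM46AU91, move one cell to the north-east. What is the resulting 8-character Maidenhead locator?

IM46bu02

Longitude extended square 9; +1 → 10, wraps to 0, carry into subsquare.
Longitude subsquare a = 0; +1 → 1 = b.
Latitude extended square 1; +1 → 2.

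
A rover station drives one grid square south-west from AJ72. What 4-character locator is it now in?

Longitude square 7; −1 → 6.
Latitude square 2; −1 → 1.

AJ61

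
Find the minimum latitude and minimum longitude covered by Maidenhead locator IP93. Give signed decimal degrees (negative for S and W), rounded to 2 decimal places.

63.00, -2.00

Field I=8, P=15: +8·20° lon, +15·10° lat → SW at lon -20°, lat 60°.
Square 9, 3: +9·2° lon, +3·1° lat → SW at lon -2°, lat 63°.
latitude 63.00, longitude -2.00.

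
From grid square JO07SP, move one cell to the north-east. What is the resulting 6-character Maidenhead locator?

Longitude subsquare s = 18; +1 → 19 = t.
Latitude subsquare p = 15; +1 → 16 = q.

JO07tq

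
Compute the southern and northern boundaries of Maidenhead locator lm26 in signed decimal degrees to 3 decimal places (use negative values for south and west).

36.000, 37.000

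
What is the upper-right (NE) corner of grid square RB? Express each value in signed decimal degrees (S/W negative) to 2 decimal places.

Field R=17, B=1: +17·20° lon, +1·10° lat → SW at lon 160°, lat -80°.
Cell spans 20° lon × 10° lat. NE corner is SW corner plus one full cell.
latitude -70.00, longitude 180.00.

-70.00, 180.00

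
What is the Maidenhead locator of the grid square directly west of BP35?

Longitude square 3; −1 → 2.
The latitude characters are unchanged.

BP25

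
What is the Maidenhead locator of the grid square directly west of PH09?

OH99

Longitude square 0; −1 → -1, wraps to 9, carry into field.
Longitude field P = 15; −1 → 14 = O.
The latitude characters are unchanged.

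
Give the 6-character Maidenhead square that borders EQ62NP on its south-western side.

EQ62mo

Longitude subsquare n = 13; −1 → 12 = m.
Latitude subsquare p = 15; −1 → 14 = o.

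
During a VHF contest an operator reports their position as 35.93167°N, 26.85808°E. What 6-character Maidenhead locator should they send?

Add 180° to longitude and 90° to latitude: 206.8581, 125.9317.
Field (20°×10°, letters A–R): 206.8581/20 → 10 → K, 125.9317/10 → 12 → M; chars KM.
Square (2°×1°, digits 0–9): 6.8581/2 → 3, 5.9317/1 → 5; chars 35.
Subsquare (5′×2.5′, letters a–x): 0.8581/0.0833333 → 10 → k, 0.9317/0.0416667 → 22 → w; chars kw.

KM35kw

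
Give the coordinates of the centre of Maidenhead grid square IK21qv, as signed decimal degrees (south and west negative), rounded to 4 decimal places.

11.8958, -14.6250

Field I=8, K=10: +8·20° lon, +10·10° lat → SW at lon -20°, lat 10°.
Square 2, 1: +2·2° lon, +1·1° lat → SW at lon -16°, lat 11°.
Subsquare q=16, v=21: +16·0.0833333° lon, +21·0.0416667° lat → SW at lon -14.6667°, lat 11.875°.
Cell spans 0.0833333° lon × 0.0416667° lat. Centre is SW corner plus half of each.
latitude 11.8958, longitude -14.6250.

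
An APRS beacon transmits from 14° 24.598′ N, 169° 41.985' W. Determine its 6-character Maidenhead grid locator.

Shift to the Maidenhead origin (180°W, 90°S): lon 10.3003, lat 104.4100.
Field: lon ⌊10.3003/20⌋ = 0 → A; lat ⌊104.4100/10⌋ = 10 → K.
Square: lon ⌊10.3003/2⌋ = 5; lat ⌊4.4100/1⌋ = 4.
Subsquare: lon ⌊0.3003/0.0833333⌋ = 3 → d; lat ⌊0.4100/0.0416667⌋ = 9 → j.

AK54dj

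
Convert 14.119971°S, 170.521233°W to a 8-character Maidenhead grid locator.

Offset from 180°W / 90°S: lon 9.47877°, lat 75.88003°.
Field: lon ⌊9.47877/20⌋ = 0 → A; lat ⌊75.88003/10⌋ = 7 → H.
Square: lon ⌊9.47877/2⌋ = 4; lat ⌊5.88003/1⌋ = 5.
Subsquare: lon ⌊1.47877/0.0833333⌋ = 17 → r; lat ⌊0.88003/0.0416667⌋ = 21 → v.
Extended square: lon ⌊0.06210/0.00833333⌋ = 7; lat ⌊0.00503/0.00416667⌋ = 1.

AH45rv71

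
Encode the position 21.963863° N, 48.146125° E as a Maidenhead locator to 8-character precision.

Shift to the Maidenhead origin (180°W, 90°S): lon 228.14612, lat 111.96386.
Field (20°×10°, letters A–R): 228.14612/20 → 11 → L, 111.96386/10 → 11 → L; chars LL.
Square (2°×1°, digits 0–9): 8.14612/2 → 4, 1.96386/1 → 1; chars 41.
Subsquare (5′×2.5′, letters a–x): 0.14612/0.0833333 → 1 → b, 0.96386/0.0416667 → 23 → x; chars bx.
Extended square (30″×15″, digits 0–9): 0.06279/0.00833333 → 7, 0.00553/0.00416667 → 1; chars 71.

LL41bx71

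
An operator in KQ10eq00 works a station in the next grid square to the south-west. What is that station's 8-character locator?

KQ10dp99

Longitude extended square 0; −1 → -1, wraps to 9, carry into subsquare.
Longitude subsquare e = 4; −1 → 3 = d.
Latitude extended square 0; −1 → -1, wraps to 9, carry into subsquare.
Latitude subsquare q = 16; −1 → 15 = p.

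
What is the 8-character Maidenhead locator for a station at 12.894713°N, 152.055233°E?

QK62av64

Offset from 180°W / 90°S: lon 332.05523°, lat 102.89471°.
Field: lon ⌊332.05523/20⌋ = 16 → Q; lat ⌊102.89471/10⌋ = 10 → K.
Square: lon ⌊12.05523/2⌋ = 6; lat ⌊2.89471/1⌋ = 2.
Subsquare: lon ⌊0.05523/0.0833333⌋ = 0 → a; lat ⌊0.89471/0.0416667⌋ = 21 → v.
Extended square: lon ⌊0.05523/0.00833333⌋ = 6; lat ⌊0.01971/0.00416667⌋ = 4.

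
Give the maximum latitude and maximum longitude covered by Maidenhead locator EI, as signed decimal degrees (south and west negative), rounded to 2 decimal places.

0.00, -80.00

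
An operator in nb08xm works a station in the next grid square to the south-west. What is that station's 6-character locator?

Longitude subsquare x = 23; −1 → 22 = w.
Latitude subsquare m = 12; −1 → 11 = l.

NB08wl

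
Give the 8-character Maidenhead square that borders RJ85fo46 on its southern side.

RJ85fo45

Latitude extended square 6; −1 → 5.
The longitude characters are unchanged.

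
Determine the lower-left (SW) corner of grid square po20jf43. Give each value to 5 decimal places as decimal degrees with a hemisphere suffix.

50.22083° N, 124.78333° E

Field P=15, O=14: +15·20° lon, +14·10° lat → SW at lon 120°, lat 50°.
Square 2, 0: +2·2° lon, +0·1° lat → SW at lon 124°, lat 50°.
Subsquare j=9, f=5: +9·0.0833333° lon, +5·0.0416667° lat → SW at lon 124.75°, lat 50.2083°.
Extended square 4, 3: +4·0.00833333° lon, +3·0.00416667° lat → SW at lon 124.783°, lat 50.2208°.
latitude 50.22083° N, longitude 124.78333° E.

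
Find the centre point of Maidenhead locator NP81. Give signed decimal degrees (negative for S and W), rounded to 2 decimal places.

61.50, 97.00

Field N=13, P=15: +13·20° lon, +15·10° lat → SW at lon 80°, lat 60°.
Square 8, 1: +8·2° lon, +1·1° lat → SW at lon 96°, lat 61°.
Cell spans 2° lon × 1° lat. Centre is SW corner plus half of each.
latitude 61.50, longitude 97.00.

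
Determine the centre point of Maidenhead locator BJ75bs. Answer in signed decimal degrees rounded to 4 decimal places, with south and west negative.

Field B=1, J=9: +1·20° lon, +9·10° lat → SW at lon -160°, lat 0°.
Square 7, 5: +7·2° lon, +5·1° lat → SW at lon -146°, lat 5°.
Subsquare b=1, s=18: +1·0.0833333° lon, +18·0.0416667° lat → SW at lon -145.917°, lat 5.75°.
Cell spans 0.0833333° lon × 0.0416667° lat. Centre is SW corner plus half of each.
latitude 5.7708, longitude -145.8750.

5.7708, -145.8750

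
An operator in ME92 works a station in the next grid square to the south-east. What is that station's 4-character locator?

NE01

Longitude square 9; +1 → 10, wraps to 0, carry into field.
Longitude field M = 12; +1 → 13 = N.
Latitude square 2; −1 → 1.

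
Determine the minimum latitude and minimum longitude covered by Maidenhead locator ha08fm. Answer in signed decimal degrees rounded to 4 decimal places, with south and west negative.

-81.5000, -39.5833

Field H=7, A=0: +7·20° lon, +0·10° lat → SW at lon -40°, lat -90°.
Square 0, 8: +0·2° lon, +8·1° lat → SW at lon -40°, lat -82°.
Subsquare f=5, m=12: +5·0.0833333° lon, +12·0.0416667° lat → SW at lon -39.5833°, lat -81.5°.
latitude -81.5000, longitude -39.5833.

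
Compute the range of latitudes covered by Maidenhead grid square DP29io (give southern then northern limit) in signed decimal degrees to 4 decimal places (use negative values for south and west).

69.5833, 69.6250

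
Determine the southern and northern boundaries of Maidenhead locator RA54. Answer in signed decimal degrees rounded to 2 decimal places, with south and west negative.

-86.00, -85.00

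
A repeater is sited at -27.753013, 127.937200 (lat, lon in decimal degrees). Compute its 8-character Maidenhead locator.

PG32xf29

Add 180° to longitude and 90° to latitude: 307.93720, 62.24699.
Field: 307.93720/20 → 15 → P, 62.24699/10 → 6 → G; chars PG.
Square: 7.93720/2 → 3, 2.24699/1 → 2; chars 32.
Subsquare: 1.93720/0.0833333 → 23 → x, 0.24699/0.0416667 → 5 → f; chars xf.
Extended square: 0.02053/0.00833333 → 2, 0.03865/0.00416667 → 9; chars 29.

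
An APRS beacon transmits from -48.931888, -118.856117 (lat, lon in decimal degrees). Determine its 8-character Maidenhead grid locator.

Offset from 180°W / 90°S: lon 61.14388°, lat 41.06811°.
Field: 61.14388/20 → 3 → D, 41.06811/10 → 4 → E; chars DE.
Square: 1.14388/2 → 0, 1.06811/1 → 1; chars 01.
Subsquare: 1.14388/0.0833333 → 13 → n, 0.06811/0.0416667 → 1 → b; chars nb.
Extended square: 0.06055/0.00833333 → 7, 0.02645/0.00416667 → 6; chars 76.

DE01nb76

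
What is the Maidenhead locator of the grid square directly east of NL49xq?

Longitude subsquare x = 23; +1 → 24, wraps to 0 = a, carry into square.
Longitude square 4; +1 → 5.
The latitude characters are unchanged.

NL59aq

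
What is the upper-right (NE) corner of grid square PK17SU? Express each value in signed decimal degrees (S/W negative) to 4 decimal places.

Field P=15, K=10: +15·20° lon, +10·10° lat → SW at lon 120°, lat 10°.
Square 1, 7: +1·2° lon, +7·1° lat → SW at lon 122°, lat 17°.
Subsquare s=18, u=20: +18·0.0833333° lon, +20·0.0416667° lat → SW at lon 123.5°, lat 17.8333°.
Cell spans 0.0833333° lon × 0.0416667° lat. NE corner is SW corner plus one full cell.
latitude 17.8750, longitude 123.5833.

17.8750, 123.5833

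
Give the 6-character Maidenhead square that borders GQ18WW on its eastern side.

GQ18xw

Longitude subsquare w = 22; +1 → 23 = x.
The latitude characters are unchanged.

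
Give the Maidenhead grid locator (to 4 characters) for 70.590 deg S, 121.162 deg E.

PB09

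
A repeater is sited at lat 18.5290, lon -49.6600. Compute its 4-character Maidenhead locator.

GK58

Offset from 180°W / 90°S: lon 130.34°, lat 108.53°.
Field: lon ⌊130.34/20⌋ = 6 → G; lat ⌊108.53/10⌋ = 10 → K.
Square: lon ⌊10.34/2⌋ = 5; lat ⌊8.53/1⌋ = 8.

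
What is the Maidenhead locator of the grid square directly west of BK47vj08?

Longitude extended square 0; −1 → -1, wraps to 9, carry into subsquare.
Longitude subsquare v = 21; −1 → 20 = u.
The latitude characters are unchanged.

BK47uj98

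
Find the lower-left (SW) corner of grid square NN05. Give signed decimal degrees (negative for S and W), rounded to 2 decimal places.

Field N=13, N=13: +13·20° lon, +13·10° lat → SW at lon 80°, lat 40°.
Square 0, 5: +0·2° lon, +5·1° lat → SW at lon 80°, lat 45°.
latitude 45.00, longitude 80.00.

45.00, 80.00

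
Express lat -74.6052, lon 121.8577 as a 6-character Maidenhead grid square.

PB05wj

Offset from 180°W / 90°S: lon 301.8577°, lat 15.3948°.
Field: lon ⌊301.8577/20⌋ = 15 → P; lat ⌊15.3948/10⌋ = 1 → B.
Square: lon ⌊1.8577/2⌋ = 0; lat ⌊5.3948/1⌋ = 5.
Subsquare: lon ⌊1.8577/0.0833333⌋ = 22 → w; lat ⌊0.3948/0.0416667⌋ = 9 → j.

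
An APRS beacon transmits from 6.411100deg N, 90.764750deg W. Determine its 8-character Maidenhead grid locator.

EJ46oj88

Offset from 180°W / 90°S: lon 89.23525°, lat 96.41110°.
Field (20°×10°, letters A–R): 89.23525/20 → 4 → E, 96.41110/10 → 9 → J; chars EJ.
Square (2°×1°, digits 0–9): 9.23525/2 → 4, 6.41110/1 → 6; chars 46.
Subsquare (5′×2.5′, letters a–x): 1.23525/0.0833333 → 14 → o, 0.41110/0.0416667 → 9 → j; chars oj.
Extended square (30″×15″, digits 0–9): 0.06858/0.00833333 → 8, 0.03610/0.00416667 → 8; chars 88.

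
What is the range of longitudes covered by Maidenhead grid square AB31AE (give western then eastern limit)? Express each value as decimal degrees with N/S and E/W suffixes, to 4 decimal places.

174.0000° W, 173.9167° W

Field A=0, B=1: +0·20° lon, +1·10° lat → SW at lon -180°, lat -80°.
Square 3, 1: +3·2° lon, +1·1° lat → SW at lon -174°, lat -79°.
Subsquare a=0, e=4: +0·0.0833333° lon, +4·0.0416667° lat → SW at lon -174°, lat -78.8333°.
Cell spans 0.0833333° lon × 0.0416667° lat.
west 174.0000° W, east 173.9167° W.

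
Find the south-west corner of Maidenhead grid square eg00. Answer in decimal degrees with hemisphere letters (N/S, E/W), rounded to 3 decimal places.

Field E=4, G=6: +4·20° lon, +6·10° lat → SW at lon -100°, lat -30°.
Square 0, 0: +0·2° lon, +0·1° lat → SW at lon -100°, lat -30°.
latitude 30.000° S, longitude 100.000° W.

30.000° S, 100.000° W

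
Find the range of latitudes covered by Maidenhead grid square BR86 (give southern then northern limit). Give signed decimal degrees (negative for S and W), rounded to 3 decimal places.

Field B=1, R=17: +1·20° lon, +17·10° lat → SW at lon -160°, lat 80°.
Square 8, 6: +8·2° lon, +6·1° lat → SW at lon -144°, lat 86°.
Cell spans 2° lon × 1° lat.
south 86.000, north 87.000.

86.000, 87.000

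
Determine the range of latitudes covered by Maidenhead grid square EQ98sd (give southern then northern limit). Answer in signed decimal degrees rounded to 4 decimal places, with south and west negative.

78.1250, 78.1667

Field E=4, Q=16: +4·20° lon, +16·10° lat → SW at lon -100°, lat 70°.
Square 9, 8: +9·2° lon, +8·1° lat → SW at lon -82°, lat 78°.
Subsquare s=18, d=3: +18·0.0833333° lon, +3·0.0416667° lat → SW at lon -80.5°, lat 78.125°.
Cell spans 0.0833333° lon × 0.0416667° lat.
south 78.1250, north 78.1667.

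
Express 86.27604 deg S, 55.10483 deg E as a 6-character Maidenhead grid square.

Offset from 180°W / 90°S: lon 235.1048°, lat 3.7240°.
Field (20°×10°, letters A–R): lon ⌊235.1048/20⌋ = 11 → L; lat ⌊3.7240/10⌋ = 0 → A.
Square (2°×1°, digits 0–9): lon ⌊15.1048/2⌋ = 7; lat ⌊3.7240/1⌋ = 3.
Subsquare (5′×2.5′, letters a–x): lon ⌊1.1048/0.0833333⌋ = 13 → n; lat ⌊0.7240/0.0416667⌋ = 17 → r.

LA73nr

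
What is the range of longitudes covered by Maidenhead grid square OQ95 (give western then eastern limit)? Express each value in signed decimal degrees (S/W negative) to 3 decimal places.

118.000, 120.000

Field O=14, Q=16: +14·20° lon, +16·10° lat → SW at lon 100°, lat 70°.
Square 9, 5: +9·2° lon, +5·1° lat → SW at lon 118°, lat 75°.
Cell spans 2° lon × 1° lat.
west 118.000, east 120.000.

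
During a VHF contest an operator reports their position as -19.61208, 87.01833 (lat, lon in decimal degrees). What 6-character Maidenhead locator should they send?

Shift to the Maidenhead origin (180°W, 90°S): lon 267.0183, lat 70.3879.
Field: lon ⌊267.0183/20⌋ = 13 → N; lat ⌊70.3879/10⌋ = 7 → H.
Square: lon ⌊7.0183/2⌋ = 3; lat ⌊0.3879/1⌋ = 0.
Subsquare: lon ⌊1.0183/0.0833333⌋ = 12 → m; lat ⌊0.3879/0.0416667⌋ = 9 → j.

NH30mj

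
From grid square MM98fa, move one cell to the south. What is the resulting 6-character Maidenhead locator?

MM97fx

Latitude subsquare a = 0; −1 → -1, wraps to 23 = x, carry into square.
Latitude square 8; −1 → 7.
The longitude characters are unchanged.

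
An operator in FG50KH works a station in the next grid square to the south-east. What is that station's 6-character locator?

Longitude subsquare k = 10; +1 → 11 = l.
Latitude subsquare h = 7; −1 → 6 = g.

FG50lg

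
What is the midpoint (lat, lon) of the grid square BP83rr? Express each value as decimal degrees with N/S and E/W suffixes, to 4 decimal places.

63.7292° N, 142.5417° W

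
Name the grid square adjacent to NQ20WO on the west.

NQ20vo

Longitude subsquare w = 22; −1 → 21 = v.
The latitude characters are unchanged.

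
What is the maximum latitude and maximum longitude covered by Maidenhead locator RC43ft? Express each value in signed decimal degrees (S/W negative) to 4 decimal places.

-66.1667, 168.5000

Field R=17, C=2: +17·20° lon, +2·10° lat → SW at lon 160°, lat -70°.
Square 4, 3: +4·2° lon, +3·1° lat → SW at lon 168°, lat -67°.
Subsquare f=5, t=19: +5·0.0833333° lon, +19·0.0416667° lat → SW at lon 168.417°, lat -66.2083°.
Cell spans 0.0833333° lon × 0.0416667° lat. NE corner is SW corner plus one full cell.
latitude -66.1667, longitude 168.5000.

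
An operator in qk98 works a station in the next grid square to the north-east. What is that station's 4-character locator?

RK09

Longitude square 9; +1 → 10, wraps to 0, carry into field.
Longitude field Q = 16; +1 → 17 = R.
Latitude square 8; +1 → 9.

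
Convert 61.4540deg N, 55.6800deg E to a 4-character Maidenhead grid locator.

LP71

Add 180° to longitude and 90° to latitude: 235.68, 151.45.
Field: lon ⌊235.68/20⌋ = 11 → L; lat ⌊151.45/10⌋ = 15 → P.
Square: lon ⌊15.68/2⌋ = 7; lat ⌊1.45/1⌋ = 1.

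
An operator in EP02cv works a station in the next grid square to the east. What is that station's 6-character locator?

Longitude subsquare c = 2; +1 → 3 = d.
The latitude characters are unchanged.

EP02dv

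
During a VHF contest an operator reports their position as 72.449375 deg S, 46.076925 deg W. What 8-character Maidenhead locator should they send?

GB67xn02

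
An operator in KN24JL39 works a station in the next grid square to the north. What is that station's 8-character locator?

Latitude extended square 9; +1 → 10, wraps to 0, carry into subsquare.
Latitude subsquare l = 11; +1 → 12 = m.
The longitude characters are unchanged.

KN24jm30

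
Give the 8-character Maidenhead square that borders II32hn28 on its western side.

Longitude extended square 2; −1 → 1.
The latitude characters are unchanged.

II32hn18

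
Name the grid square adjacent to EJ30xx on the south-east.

Longitude subsquare x = 23; +1 → 24, wraps to 0 = a, carry into square.
Longitude square 3; +1 → 4.
Latitude subsquare x = 23; −1 → 22 = w.

EJ40aw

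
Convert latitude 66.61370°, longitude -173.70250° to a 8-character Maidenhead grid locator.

AP36do57

Shift to the Maidenhead origin (180°W, 90°S): lon 6.29750, lat 156.61370.
Field (20°×10°, letters A–R): 6.29750/20 → 0 → A, 156.61370/10 → 15 → P; chars AP.
Square (2°×1°, digits 0–9): 6.29750/2 → 3, 6.61370/1 → 6; chars 36.
Subsquare (5′×2.5′, letters a–x): 0.29750/0.0833333 → 3 → d, 0.61370/0.0416667 → 14 → o; chars do.
Extended square (30″×15″, digits 0–9): 0.04750/0.00833333 → 5, 0.03037/0.00416667 → 7; chars 57.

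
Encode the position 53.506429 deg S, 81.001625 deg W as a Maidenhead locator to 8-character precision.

Add 180° to longitude and 90° to latitude: 98.99837, 36.49357.
Field: 98.99837/20 → 4 → E, 36.49357/10 → 3 → D; chars ED.
Square: 18.99837/2 → 9, 6.49357/1 → 6; chars 96.
Subsquare: 0.99837/0.0833333 → 11 → l, 0.49357/0.0416667 → 11 → l; chars ll.
Extended square: 0.08171/0.00833333 → 9, 0.03524/0.00416667 → 8; chars 98.

ED96ll98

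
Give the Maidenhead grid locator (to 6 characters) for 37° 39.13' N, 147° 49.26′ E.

Add 180° to longitude and 90° to latitude: 327.8210, 127.6522.
Field: 327.8210/20 → 16 → Q, 127.6522/10 → 12 → M; chars QM.
Square: 7.8210/2 → 3, 7.6522/1 → 7; chars 37.
Subsquare: 1.8210/0.0833333 → 21 → v, 0.6522/0.0416667 → 15 → p; chars vp.

QM37vp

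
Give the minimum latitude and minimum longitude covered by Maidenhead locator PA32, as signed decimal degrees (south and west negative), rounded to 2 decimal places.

Field P=15, A=0: +15·20° lon, +0·10° lat → SW at lon 120°, lat -90°.
Square 3, 2: +3·2° lon, +2·1° lat → SW at lon 126°, lat -88°.
latitude -88.00, longitude 126.00.

-88.00, 126.00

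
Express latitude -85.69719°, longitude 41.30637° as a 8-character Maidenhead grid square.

Shift to the Maidenhead origin (180°W, 90°S): lon 221.30637, lat 4.30281.
Field: lon ⌊221.30637/20⌋ = 11 → L; lat ⌊4.30281/10⌋ = 0 → A.
Square: lon ⌊1.30637/2⌋ = 0; lat ⌊4.30281/1⌋ = 4.
Subsquare: lon ⌊1.30637/0.0833333⌋ = 15 → p; lat ⌊0.30281/0.0416667⌋ = 7 → h.
Extended square: lon ⌊0.05637/0.00833333⌋ = 6; lat ⌊0.01114/0.00416667⌋ = 2.

LA04ph62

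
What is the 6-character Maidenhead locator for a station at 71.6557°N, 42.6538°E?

LQ11hp

Shift to the Maidenhead origin (180°W, 90°S): lon 222.6538, lat 161.6557.
Field: lon ⌊222.6538/20⌋ = 11 → L; lat ⌊161.6557/10⌋ = 16 → Q.
Square: lon ⌊2.6538/2⌋ = 1; lat ⌊1.6557/1⌋ = 1.
Subsquare: lon ⌊0.6538/0.0833333⌋ = 7 → h; lat ⌊0.6557/0.0416667⌋ = 15 → p.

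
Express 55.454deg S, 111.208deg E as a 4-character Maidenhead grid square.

OD54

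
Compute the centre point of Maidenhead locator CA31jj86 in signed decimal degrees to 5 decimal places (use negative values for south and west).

-88.59792, -133.17917

Field C=2, A=0: +2·20° lon, +0·10° lat → SW at lon -140°, lat -90°.
Square 3, 1: +3·2° lon, +1·1° lat → SW at lon -134°, lat -89°.
Subsquare j=9, j=9: +9·0.0833333° lon, +9·0.0416667° lat → SW at lon -133.25°, lat -88.625°.
Extended square 8, 6: +8·0.00833333° lon, +6·0.00416667° lat → SW at lon -133.183°, lat -88.6°.
Cell spans 0.00833333° lon × 0.00416667° lat. Centre is SW corner plus half of each.
latitude -88.59792, longitude -133.17917.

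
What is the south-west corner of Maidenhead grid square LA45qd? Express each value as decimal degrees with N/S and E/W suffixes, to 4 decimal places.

84.8750° S, 49.3333° E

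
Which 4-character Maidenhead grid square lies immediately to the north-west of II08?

Longitude square 0; −1 → -1, wraps to 9, carry into field.
Longitude field I = 8; −1 → 7 = H.
Latitude square 8; +1 → 9.

HI99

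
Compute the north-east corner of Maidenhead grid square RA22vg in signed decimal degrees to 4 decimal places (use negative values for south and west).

Field R=17, A=0: +17·20° lon, +0·10° lat → SW at lon 160°, lat -90°.
Square 2, 2: +2·2° lon, +2·1° lat → SW at lon 164°, lat -88°.
Subsquare v=21, g=6: +21·0.0833333° lon, +6·0.0416667° lat → SW at lon 165.75°, lat -87.75°.
Cell spans 0.0833333° lon × 0.0416667° lat. NE corner is SW corner plus one full cell.
latitude -87.7083, longitude 165.8333.

-87.7083, 165.8333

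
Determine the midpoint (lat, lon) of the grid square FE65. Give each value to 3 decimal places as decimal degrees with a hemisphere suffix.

44.500° S, 67.000° W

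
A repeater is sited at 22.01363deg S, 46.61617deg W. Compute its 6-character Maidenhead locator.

Shift to the Maidenhead origin (180°W, 90°S): lon 133.3838, lat 67.9864.
Field: 133.3838/20 → 6 → G, 67.9864/10 → 6 → G; chars GG.
Square: 13.3838/2 → 6, 7.9864/1 → 7; chars 67.
Subsquare: 1.3838/0.0833333 → 16 → q, 0.9864/0.0416667 → 23 → x; chars qx.

GG67qx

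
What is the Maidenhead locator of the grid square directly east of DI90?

Longitude square 9; +1 → 10, wraps to 0, carry into field.
Longitude field D = 3; +1 → 4 = E.
The latitude characters are unchanged.

EI00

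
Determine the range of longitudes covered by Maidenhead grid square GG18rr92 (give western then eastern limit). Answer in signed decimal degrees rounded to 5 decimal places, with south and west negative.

-56.50833, -56.50000

Field G=6, G=6: +6·20° lon, +6·10° lat → SW at lon -60°, lat -30°.
Square 1, 8: +1·2° lon, +8·1° lat → SW at lon -58°, lat -22°.
Subsquare r=17, r=17: +17·0.0833333° lon, +17·0.0416667° lat → SW at lon -56.5833°, lat -21.2917°.
Extended square 9, 2: +9·0.00833333° lon, +2·0.00416667° lat → SW at lon -56.5083°, lat -21.2833°.
Cell spans 0.00833333° lon × 0.00416667° lat.
west -56.50833, east -56.50000.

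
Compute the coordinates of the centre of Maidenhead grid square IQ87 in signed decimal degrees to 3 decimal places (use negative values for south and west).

77.500, -3.000

Field I=8, Q=16: +8·20° lon, +16·10° lat → SW at lon -20°, lat 70°.
Square 8, 7: +8·2° lon, +7·1° lat → SW at lon -4°, lat 77°.
Cell spans 2° lon × 1° lat. Centre is SW corner plus half of each.
latitude 77.500, longitude -3.000.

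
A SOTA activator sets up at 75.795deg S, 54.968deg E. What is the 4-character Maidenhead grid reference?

Shift to the Maidenhead origin (180°W, 90°S): lon 234.97, lat 14.20.
Field: 234.97/20 → 11 → L, 14.20/10 → 1 → B; chars LB.
Square: 14.97/2 → 7, 4.20/1 → 4; chars 74.

LB74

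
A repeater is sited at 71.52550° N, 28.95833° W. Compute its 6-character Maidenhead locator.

Offset from 180°W / 90°S: lon 151.0417°, lat 161.5255°.
Field: lon ⌊151.0417/20⌋ = 7 → H; lat ⌊161.5255/10⌋ = 16 → Q.
Square: lon ⌊11.0417/2⌋ = 5; lat ⌊1.5255/1⌋ = 1.
Subsquare: lon ⌊1.0417/0.0833333⌋ = 12 → m; lat ⌊0.5255/0.0416667⌋ = 12 → m.

HQ51mm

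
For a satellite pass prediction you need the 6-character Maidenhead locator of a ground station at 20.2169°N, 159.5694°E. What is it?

QL90sf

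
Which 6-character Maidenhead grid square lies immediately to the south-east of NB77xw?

NB87av

Longitude subsquare x = 23; +1 → 24, wraps to 0 = a, carry into square.
Longitude square 7; +1 → 8.
Latitude subsquare w = 22; −1 → 21 = v.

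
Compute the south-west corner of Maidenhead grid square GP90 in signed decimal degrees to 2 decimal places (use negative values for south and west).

60.00, -42.00

Field G=6, P=15: +6·20° lon, +15·10° lat → SW at lon -60°, lat 60°.
Square 9, 0: +9·2° lon, +0·1° lat → SW at lon -42°, lat 60°.
latitude 60.00, longitude -42.00.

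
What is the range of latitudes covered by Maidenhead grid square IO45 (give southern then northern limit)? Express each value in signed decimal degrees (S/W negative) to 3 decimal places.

55.000, 56.000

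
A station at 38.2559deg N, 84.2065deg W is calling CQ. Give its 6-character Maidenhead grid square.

EM78vg

Add 180° to longitude and 90° to latitude: 95.7935, 128.2559.
Field: lon ⌊95.7935/20⌋ = 4 → E; lat ⌊128.2559/10⌋ = 12 → M.
Square: lon ⌊15.7935/2⌋ = 7; lat ⌊8.2559/1⌋ = 8.
Subsquare: lon ⌊1.7935/0.0833333⌋ = 21 → v; lat ⌊0.2559/0.0416667⌋ = 6 → g.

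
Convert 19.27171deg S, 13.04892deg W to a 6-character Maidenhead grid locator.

IH30lr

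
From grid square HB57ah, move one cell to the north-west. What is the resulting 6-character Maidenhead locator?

Longitude subsquare a = 0; −1 → -1, wraps to 23 = x, carry into square.
Longitude square 5; −1 → 4.
Latitude subsquare h = 7; +1 → 8 = i.

HB47xi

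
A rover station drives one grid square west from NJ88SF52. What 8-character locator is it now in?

NJ88sf42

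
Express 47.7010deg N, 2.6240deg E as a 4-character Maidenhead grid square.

Offset from 180°W / 90°S: lon 182.62°, lat 137.70°.
Field: lon ⌊182.62/20⌋ = 9 → J; lat ⌊137.70/10⌋ = 13 → N.
Square: lon ⌊2.62/2⌋ = 1; lat ⌊7.70/1⌋ = 7.

JN17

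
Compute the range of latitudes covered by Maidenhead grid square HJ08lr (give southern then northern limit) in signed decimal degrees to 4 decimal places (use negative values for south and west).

8.7083, 8.7500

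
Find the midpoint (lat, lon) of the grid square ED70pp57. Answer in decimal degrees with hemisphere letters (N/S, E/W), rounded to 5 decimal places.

Field E=4, D=3: +4·20° lon, +3·10° lat → SW at lon -100°, lat -60°.
Square 7, 0: +7·2° lon, +0·1° lat → SW at lon -86°, lat -60°.
Subsquare p=15, p=15: +15·0.0833333° lon, +15·0.0416667° lat → SW at lon -84.75°, lat -59.375°.
Extended square 5, 7: +5·0.00833333° lon, +7·0.00416667° lat → SW at lon -84.7083°, lat -59.3458°.
Cell spans 0.00833333° lon × 0.00416667° lat. Centre is SW corner plus half of each.
latitude 59.34375° S, longitude 84.70417° W.

59.34375° S, 84.70417° W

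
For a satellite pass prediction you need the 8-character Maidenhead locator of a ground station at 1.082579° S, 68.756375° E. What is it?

MI48jw00

Offset from 180°W / 90°S: lon 248.75637°, lat 88.91742°.
Field: lon ⌊248.75637/20⌋ = 12 → M; lat ⌊88.91742/10⌋ = 8 → I.
Square: lon ⌊8.75637/2⌋ = 4; lat ⌊8.91742/1⌋ = 8.
Subsquare: lon ⌊0.75637/0.0833333⌋ = 9 → j; lat ⌊0.91742/0.0416667⌋ = 22 → w.
Extended square: lon ⌊0.00637/0.00833333⌋ = 0; lat ⌊0.00075/0.00416667⌋ = 0.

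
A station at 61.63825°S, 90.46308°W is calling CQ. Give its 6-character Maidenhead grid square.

EC48si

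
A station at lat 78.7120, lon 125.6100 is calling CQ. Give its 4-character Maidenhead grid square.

Offset from 180°W / 90°S: lon 305.61°, lat 168.71°.
Field (20°×10°, letters A–R): lon ⌊305.61/20⌋ = 15 → P; lat ⌊168.71/10⌋ = 16 → Q.
Square (2°×1°, digits 0–9): lon ⌊5.61/2⌋ = 2; lat ⌊8.71/1⌋ = 8.

PQ28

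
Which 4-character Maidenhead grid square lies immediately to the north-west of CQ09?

Longitude square 0; −1 → -1, wraps to 9, carry into field.
Longitude field C = 2; −1 → 1 = B.
Latitude square 9; +1 → 10, wraps to 0, carry into field.
Latitude field Q = 16; +1 → 17 = R.

BR90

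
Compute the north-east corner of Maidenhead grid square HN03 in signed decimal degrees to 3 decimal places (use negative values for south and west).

Field H=7, N=13: +7·20° lon, +13·10° lat → SW at lon -40°, lat 40°.
Square 0, 3: +0·2° lon, +3·1° lat → SW at lon -40°, lat 43°.
Cell spans 2° lon × 1° lat. NE corner is SW corner plus one full cell.
latitude 44.000, longitude -38.000.

44.000, -38.000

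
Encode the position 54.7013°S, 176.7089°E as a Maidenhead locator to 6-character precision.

Shift to the Maidenhead origin (180°W, 90°S): lon 356.7089, lat 35.2987.
Field: 356.7089/20 → 17 → R, 35.2987/10 → 3 → D; chars RD.
Square: 16.7089/2 → 8, 5.2987/1 → 5; chars 85.
Subsquare: 0.7089/0.0833333 → 8 → i, 0.2987/0.0416667 → 7 → h; chars ih.

RD85ih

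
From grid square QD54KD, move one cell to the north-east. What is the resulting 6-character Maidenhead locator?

Longitude subsquare k = 10; +1 → 11 = l.
Latitude subsquare d = 3; +1 → 4 = e.

QD54le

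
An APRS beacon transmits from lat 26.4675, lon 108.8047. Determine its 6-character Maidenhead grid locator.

Offset from 180°W / 90°S: lon 288.8047°, lat 116.4675°.
Field (20°×10°, letters A–R): lon ⌊288.8047/20⌋ = 14 → O; lat ⌊116.4675/10⌋ = 11 → L.
Square (2°×1°, digits 0–9): lon ⌊8.8047/2⌋ = 4; lat ⌊6.4675/1⌋ = 6.
Subsquare (5′×2.5′, letters a–x): lon ⌊0.8047/0.0833333⌋ = 9 → j; lat ⌊0.4675/0.0416667⌋ = 11 → l.

OL46jl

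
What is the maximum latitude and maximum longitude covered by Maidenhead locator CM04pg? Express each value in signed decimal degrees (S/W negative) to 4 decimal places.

Field C=2, M=12: +2·20° lon, +12·10° lat → SW at lon -140°, lat 30°.
Square 0, 4: +0·2° lon, +4·1° lat → SW at lon -140°, lat 34°.
Subsquare p=15, g=6: +15·0.0833333° lon, +6·0.0416667° lat → SW at lon -138.75°, lat 34.25°.
Cell spans 0.0833333° lon × 0.0416667° lat. NE corner is SW corner plus one full cell.
latitude 34.2917, longitude -138.6667.

34.2917, -138.6667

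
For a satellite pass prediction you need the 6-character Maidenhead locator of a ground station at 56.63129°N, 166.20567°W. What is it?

AO66vp

Shift to the Maidenhead origin (180°W, 90°S): lon 13.7943, lat 146.6313.
Field: lon ⌊13.7943/20⌋ = 0 → A; lat ⌊146.6313/10⌋ = 14 → O.
Square: lon ⌊13.7943/2⌋ = 6; lat ⌊6.6313/1⌋ = 6.
Subsquare: lon ⌊1.7943/0.0833333⌋ = 21 → v; lat ⌊0.6313/0.0416667⌋ = 15 → p.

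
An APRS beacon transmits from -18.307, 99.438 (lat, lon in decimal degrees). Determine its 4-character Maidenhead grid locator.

NH91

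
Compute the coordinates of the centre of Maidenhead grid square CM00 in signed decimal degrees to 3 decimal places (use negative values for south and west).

30.500, -139.000

Field C=2, M=12: +2·20° lon, +12·10° lat → SW at lon -140°, lat 30°.
Square 0, 0: +0·2° lon, +0·1° lat → SW at lon -140°, lat 30°.
Cell spans 2° lon × 1° lat. Centre is SW corner plus half of each.
latitude 30.500, longitude -139.000.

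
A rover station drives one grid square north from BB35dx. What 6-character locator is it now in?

BB36da

Latitude subsquare x = 23; +1 → 24, wraps to 0 = a, carry into square.
Latitude square 5; +1 → 6.
The longitude characters are unchanged.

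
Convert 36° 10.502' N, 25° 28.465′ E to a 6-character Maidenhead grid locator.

Add 180° to longitude and 90° to latitude: 205.4744, 126.1750.
Field: 205.4744/20 → 10 → K, 126.1750/10 → 12 → M; chars KM.
Square: 5.4744/2 → 2, 6.1750/1 → 6; chars 26.
Subsquare: 1.4744/0.0833333 → 17 → r, 0.1750/0.0416667 → 4 → e; chars re.

KM26re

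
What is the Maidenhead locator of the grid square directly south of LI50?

Latitude square 0; −1 → -1, wraps to 9, carry into field.
Latitude field I = 8; −1 → 7 = H.
The longitude characters are unchanged.

LH59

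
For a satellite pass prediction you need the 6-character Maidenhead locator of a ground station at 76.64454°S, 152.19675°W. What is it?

Add 180° to longitude and 90° to latitude: 27.8032, 13.3555.
Field: lon ⌊27.8032/20⌋ = 1 → B; lat ⌊13.3555/10⌋ = 1 → B.
Square: lon ⌊7.8032/2⌋ = 3; lat ⌊3.3555/1⌋ = 3.
Subsquare: lon ⌊1.8032/0.0833333⌋ = 21 → v; lat ⌊0.3555/0.0416667⌋ = 8 → i.

BB33vi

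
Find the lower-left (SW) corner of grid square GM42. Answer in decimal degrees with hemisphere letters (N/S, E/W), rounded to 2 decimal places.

32.00° N, 52.00° W

Field G=6, M=12: +6·20° lon, +12·10° lat → SW at lon -60°, lat 30°.
Square 4, 2: +4·2° lon, +2·1° lat → SW at lon -52°, lat 32°.
latitude 32.00° N, longitude 52.00° W.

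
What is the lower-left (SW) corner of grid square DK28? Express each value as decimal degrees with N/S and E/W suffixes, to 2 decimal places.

18.00° N, 116.00° W

Field D=3, K=10: +3·20° lon, +10·10° lat → SW at lon -120°, lat 10°.
Square 2, 8: +2·2° lon, +8·1° lat → SW at lon -116°, lat 18°.
latitude 18.00° N, longitude 116.00° W.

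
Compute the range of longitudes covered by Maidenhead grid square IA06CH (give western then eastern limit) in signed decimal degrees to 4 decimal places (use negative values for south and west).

Field I=8, A=0: +8·20° lon, +0·10° lat → SW at lon -20°, lat -90°.
Square 0, 6: +0·2° lon, +6·1° lat → SW at lon -20°, lat -84°.
Subsquare c=2, h=7: +2·0.0833333° lon, +7·0.0416667° lat → SW at lon -19.8333°, lat -83.7083°.
Cell spans 0.0833333° lon × 0.0416667° lat.
west -19.8333, east -19.7500.

-19.8333, -19.7500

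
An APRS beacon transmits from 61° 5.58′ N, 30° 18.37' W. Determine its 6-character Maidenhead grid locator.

HP41uc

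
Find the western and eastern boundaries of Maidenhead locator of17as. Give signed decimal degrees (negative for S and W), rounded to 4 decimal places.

102.0000, 102.0833

Field O=14, F=5: +14·20° lon, +5·10° lat → SW at lon 100°, lat -40°.
Square 1, 7: +1·2° lon, +7·1° lat → SW at lon 102°, lat -33°.
Subsquare a=0, s=18: +0·0.0833333° lon, +18·0.0416667° lat → SW at lon 102°, lat -32.25°.
Cell spans 0.0833333° lon × 0.0416667° lat.
west 102.0000, east 102.0833.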